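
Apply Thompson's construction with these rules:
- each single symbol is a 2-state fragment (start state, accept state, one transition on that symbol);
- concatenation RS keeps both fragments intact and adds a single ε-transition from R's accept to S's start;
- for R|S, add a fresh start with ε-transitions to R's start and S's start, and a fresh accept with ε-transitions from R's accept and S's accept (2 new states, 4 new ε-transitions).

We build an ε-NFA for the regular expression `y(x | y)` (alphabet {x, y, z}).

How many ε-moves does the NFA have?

Bottom-up over the parse tree:
Each of the 3 symbol leaves contributes 0 ε-transitions.
  x | y = 4 ε-transitions
  y(x | y) = 5 ε-transitions

5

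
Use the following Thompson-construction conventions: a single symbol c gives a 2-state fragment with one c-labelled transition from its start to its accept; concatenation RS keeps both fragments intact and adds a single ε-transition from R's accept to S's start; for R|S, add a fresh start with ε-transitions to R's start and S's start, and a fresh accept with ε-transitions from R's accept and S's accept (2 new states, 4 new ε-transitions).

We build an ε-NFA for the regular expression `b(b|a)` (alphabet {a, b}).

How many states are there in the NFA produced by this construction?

Per subexpression:
Each of the 3 symbol leaves contributes a 2-state fragment.
  b|a — 6 states
  b(b|a) — 8 states

8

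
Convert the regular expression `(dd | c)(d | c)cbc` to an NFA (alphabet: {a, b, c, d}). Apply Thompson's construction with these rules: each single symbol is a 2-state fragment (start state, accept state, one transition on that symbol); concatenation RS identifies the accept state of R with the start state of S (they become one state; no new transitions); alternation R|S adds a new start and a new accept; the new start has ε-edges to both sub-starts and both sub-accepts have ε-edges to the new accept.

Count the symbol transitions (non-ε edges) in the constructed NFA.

8

Per subexpression:
Each of the 8 symbol leaves contributes exactly 1 symbol transition.
  dd — 2 symbol transitions
  dd | c — 3 symbol transitions
  d | c — 2 symbol transitions
  (dd | c)(d | c)cbc — 8 symbol transitions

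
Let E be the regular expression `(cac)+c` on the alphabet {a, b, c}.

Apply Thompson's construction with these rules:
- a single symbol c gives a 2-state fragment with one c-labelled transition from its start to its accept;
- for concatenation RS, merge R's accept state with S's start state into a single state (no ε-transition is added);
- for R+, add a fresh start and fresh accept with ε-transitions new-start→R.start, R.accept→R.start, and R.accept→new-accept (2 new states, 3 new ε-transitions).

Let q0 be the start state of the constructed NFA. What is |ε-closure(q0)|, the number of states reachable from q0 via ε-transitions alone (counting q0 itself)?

Work bottom-up. For each fragment F, track |ε-closure(F.start)| and whether F's accept lies in that closure (i.e. whether F accepts ε). A single-symbol fragment has closure size 1 and does not accept ε.
  cac — same as the first factor's closure: C = 1
  (cac)+ — new start ε-reaches only the body's start; the new accept needs a symbol first: C = 1 + 1 = 2
  (cac)+c — same as the first factor's closure: C = 2

2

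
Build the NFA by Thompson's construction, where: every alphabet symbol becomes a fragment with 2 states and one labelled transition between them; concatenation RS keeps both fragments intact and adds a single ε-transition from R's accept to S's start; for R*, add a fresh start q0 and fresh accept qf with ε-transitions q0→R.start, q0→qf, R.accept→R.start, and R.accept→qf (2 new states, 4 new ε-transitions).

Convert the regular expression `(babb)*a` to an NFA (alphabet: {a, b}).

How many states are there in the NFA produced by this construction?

12

Building bottom-up:
Each of the 5 symbol leaves contributes a 2-state fragment.
  babb → 8 states
  (babb)* → 10 states
  (babb)*a → 12 states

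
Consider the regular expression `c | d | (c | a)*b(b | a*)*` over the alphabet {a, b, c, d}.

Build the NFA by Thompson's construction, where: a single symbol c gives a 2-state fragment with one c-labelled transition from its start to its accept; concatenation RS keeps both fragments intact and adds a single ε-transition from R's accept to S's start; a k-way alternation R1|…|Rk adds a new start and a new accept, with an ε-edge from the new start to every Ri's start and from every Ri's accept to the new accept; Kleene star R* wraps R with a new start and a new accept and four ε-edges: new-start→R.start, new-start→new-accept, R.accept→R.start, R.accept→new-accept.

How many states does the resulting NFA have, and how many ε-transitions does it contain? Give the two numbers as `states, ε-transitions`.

26, 28

Bottom-up over the parse tree:
Each of the 7 symbol leaves contributes 2 states and 0 ε-transitions.
  c | a — 6 states, 4 ε-transitions
  (c | a)* — 8 states, 8 ε-transitions
  a* — 4 states, 4 ε-transitions
  b | a* — 8 states, 8 ε-transitions
  (b | a*)* — 10 states, 12 ε-transitions
  (c | a)*b(b | a*)* — 20 states, 22 ε-transitions
  c | d | (c | a)*b(b | a*)* — 26 states, 28 ε-transitions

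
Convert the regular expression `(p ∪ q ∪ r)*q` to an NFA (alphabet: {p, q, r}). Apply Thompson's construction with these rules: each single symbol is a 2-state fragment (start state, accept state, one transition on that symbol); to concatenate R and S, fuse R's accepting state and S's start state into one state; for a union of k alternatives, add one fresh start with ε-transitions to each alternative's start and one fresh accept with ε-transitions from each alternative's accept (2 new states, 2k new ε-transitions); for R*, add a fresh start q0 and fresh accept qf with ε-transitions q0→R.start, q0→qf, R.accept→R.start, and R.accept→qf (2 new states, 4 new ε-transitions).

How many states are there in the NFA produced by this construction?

11

Recursing over subexpressions:
Each of the 4 symbol leaves contributes a 2-state fragment.
  p ∪ q ∪ r → 8 states
  (p ∪ q ∪ r)* → 10 states
  (p ∪ q ∪ r)*q → 11 states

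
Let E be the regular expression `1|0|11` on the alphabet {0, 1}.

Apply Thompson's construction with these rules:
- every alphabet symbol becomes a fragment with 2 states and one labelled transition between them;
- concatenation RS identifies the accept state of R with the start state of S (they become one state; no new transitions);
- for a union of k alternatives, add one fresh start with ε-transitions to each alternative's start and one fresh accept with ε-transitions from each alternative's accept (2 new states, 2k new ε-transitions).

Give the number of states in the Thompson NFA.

9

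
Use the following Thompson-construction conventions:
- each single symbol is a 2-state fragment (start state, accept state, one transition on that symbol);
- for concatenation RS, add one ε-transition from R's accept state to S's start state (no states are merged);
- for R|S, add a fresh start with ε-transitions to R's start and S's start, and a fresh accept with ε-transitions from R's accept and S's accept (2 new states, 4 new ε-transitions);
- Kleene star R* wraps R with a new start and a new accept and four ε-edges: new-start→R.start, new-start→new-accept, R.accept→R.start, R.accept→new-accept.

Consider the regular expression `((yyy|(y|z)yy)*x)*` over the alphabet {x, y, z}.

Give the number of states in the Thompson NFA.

24

Recursing over subexpressions:
Each of the 8 symbol leaves contributes a 2-state fragment.
  yyy → 6 states
  y|z → 6 states
  (y|z)yy → 10 states
  yyy|(y|z)yy → 18 states
  (yyy|(y|z)yy)* → 20 states
  (yyy|(y|z)yy)*x → 22 states
  ((yyy|(y|z)yy)*x)* → 24 states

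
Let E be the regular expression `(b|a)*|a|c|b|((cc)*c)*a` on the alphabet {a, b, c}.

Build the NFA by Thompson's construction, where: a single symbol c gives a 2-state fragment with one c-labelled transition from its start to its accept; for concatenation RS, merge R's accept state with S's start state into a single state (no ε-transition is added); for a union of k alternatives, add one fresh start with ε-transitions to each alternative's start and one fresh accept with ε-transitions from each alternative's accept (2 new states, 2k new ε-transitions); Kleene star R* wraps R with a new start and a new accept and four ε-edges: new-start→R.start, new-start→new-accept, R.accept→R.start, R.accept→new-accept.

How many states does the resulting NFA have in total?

Bottom-up over the parse tree:
Each of the 9 symbol leaves contributes a 2-state fragment.
  b|a = 6 states
  (b|a)* = 8 states
  cc = 3 states
  (cc)* = 5 states
  (cc)*c = 6 states
  ((cc)*c)* = 8 states
  ((cc)*c)*a = 9 states
  (b|a)*|a|c|b|((cc)*c)*a = 25 states

25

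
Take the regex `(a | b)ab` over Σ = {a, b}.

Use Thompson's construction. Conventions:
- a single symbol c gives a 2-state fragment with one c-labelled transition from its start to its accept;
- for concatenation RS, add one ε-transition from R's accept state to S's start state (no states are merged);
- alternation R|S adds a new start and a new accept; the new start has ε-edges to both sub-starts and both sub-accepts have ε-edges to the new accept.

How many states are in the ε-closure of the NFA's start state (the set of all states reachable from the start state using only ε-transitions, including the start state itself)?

3

Let C(F) = |ε-closure(F.start)| within fragment F, and note whether F accepts ε. Symbol fragments have C = 1 and do not accept ε. Then:
  a | b → new start ε-reaches every alternative's start; none of them accept ε, so the new accept is not reached: |ε-closure| = 1 + 1 + 1 = 3
  (a | b)ab → same as the first factor's closure: |ε-closure| = 3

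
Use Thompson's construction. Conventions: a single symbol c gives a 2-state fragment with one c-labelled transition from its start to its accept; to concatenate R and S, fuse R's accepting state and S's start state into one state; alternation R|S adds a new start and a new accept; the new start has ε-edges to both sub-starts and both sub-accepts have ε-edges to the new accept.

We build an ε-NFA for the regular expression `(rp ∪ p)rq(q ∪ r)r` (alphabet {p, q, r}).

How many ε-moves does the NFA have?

Recursing over subexpressions:
Each of the 8 symbol leaves contributes 0 ε-transitions.
  rp : 0 ε-transitions
  rp ∪ p : 4 ε-transitions
  q ∪ r : 4 ε-transitions
  (rp ∪ p)rq(q ∪ r)r : 8 ε-transitions

8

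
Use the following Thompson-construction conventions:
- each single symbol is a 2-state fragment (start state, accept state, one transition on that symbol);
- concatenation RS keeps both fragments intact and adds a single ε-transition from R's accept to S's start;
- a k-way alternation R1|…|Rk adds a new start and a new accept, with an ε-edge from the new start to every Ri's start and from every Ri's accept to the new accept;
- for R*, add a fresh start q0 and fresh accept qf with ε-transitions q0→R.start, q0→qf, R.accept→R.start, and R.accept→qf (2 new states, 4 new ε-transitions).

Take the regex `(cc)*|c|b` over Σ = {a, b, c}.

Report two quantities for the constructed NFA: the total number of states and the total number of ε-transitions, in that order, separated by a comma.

12, 11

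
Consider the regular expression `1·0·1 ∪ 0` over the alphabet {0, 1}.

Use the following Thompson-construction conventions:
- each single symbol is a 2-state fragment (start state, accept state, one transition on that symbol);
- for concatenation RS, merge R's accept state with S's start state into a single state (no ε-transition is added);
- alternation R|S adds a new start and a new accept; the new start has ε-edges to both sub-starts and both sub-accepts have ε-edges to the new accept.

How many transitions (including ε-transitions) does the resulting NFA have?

By structural recursion:
Each of the 4 symbol leaves contributes 1 transition (1 symbol, 0 ε).
  1·0·1 = 3 transitions (3 symbol, 0 ε)
  1·0·1 ∪ 0 = 8 transitions (4 symbol, 4 ε)

8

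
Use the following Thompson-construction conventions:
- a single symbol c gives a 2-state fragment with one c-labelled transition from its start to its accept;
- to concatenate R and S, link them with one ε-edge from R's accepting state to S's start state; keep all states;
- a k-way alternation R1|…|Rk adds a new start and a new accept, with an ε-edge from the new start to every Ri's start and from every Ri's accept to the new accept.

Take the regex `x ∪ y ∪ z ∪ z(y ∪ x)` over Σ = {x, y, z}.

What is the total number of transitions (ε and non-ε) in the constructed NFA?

By structural recursion:
Each of the 6 symbol leaves contributes 1 transition (1 symbol, 0 ε).
  y ∪ x = 6 transitions (2 symbol, 4 ε)
  z(y ∪ x) = 8 transitions (3 symbol, 5 ε)
  x ∪ y ∪ z ∪ z(y ∪ x) = 19 transitions (6 symbol, 13 ε)

19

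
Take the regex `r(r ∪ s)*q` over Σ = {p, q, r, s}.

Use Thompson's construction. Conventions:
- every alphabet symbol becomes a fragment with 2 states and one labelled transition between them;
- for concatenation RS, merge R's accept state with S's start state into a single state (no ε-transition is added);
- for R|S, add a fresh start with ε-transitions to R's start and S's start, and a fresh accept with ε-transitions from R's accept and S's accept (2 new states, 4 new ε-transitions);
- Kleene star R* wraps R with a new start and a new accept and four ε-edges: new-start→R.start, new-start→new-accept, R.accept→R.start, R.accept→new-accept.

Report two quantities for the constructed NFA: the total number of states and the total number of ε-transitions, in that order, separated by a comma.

10, 8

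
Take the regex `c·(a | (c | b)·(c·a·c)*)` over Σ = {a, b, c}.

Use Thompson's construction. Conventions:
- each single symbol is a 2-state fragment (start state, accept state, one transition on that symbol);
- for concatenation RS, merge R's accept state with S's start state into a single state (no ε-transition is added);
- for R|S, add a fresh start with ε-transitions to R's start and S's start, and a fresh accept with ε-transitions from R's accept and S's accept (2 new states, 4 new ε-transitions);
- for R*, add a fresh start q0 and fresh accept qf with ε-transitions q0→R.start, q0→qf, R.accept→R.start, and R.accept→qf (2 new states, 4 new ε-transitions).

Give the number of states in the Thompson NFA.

16

Recursing over subexpressions:
Each of the 7 symbol leaves contributes a 2-state fragment.
  c | b : 6 states
  c·a·c : 4 states
  (c·a·c)* : 6 states
  (c | b)·(c·a·c)* : 11 states
  a | (c | b)·(c·a·c)* : 15 states
  c·(a | (c | b)·(c·a·c)*) : 16 states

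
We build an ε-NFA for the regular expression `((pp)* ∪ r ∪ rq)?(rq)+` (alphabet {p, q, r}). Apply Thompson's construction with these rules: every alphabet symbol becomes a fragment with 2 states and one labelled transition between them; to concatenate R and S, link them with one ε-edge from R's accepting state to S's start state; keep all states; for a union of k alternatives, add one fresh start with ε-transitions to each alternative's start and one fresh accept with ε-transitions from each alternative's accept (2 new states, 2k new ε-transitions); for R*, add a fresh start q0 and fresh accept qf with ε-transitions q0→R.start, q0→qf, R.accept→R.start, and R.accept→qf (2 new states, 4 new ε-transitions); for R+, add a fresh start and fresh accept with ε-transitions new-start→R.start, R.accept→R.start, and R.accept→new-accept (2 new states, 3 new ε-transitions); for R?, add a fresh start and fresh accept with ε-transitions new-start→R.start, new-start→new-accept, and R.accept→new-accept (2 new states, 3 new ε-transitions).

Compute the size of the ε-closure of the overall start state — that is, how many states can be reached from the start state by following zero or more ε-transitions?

11

Compute the ε-closure size of each fragment's start state recursively; a symbol fragment's start has no outgoing ε-edge, so its closure is just itself (size 1).
  pp — |closure| equals the left operand's closure size = 1 (its accept is not ε-reachable, so the closure stops there)
  (pp)* — the star's fresh start ε-reaches both the body's start and the fresh accept: |closure| = 2 + 1 = 3
  rq — |closure| equals the left operand's closure size = 1 (its accept is not ε-reachable, so the closure stops there)
  (pp)* ∪ r ∪ rq — |closure| = 1 (new start) + (3 + 1 + 1) + 1 (new accept, since some branch ε-reaches its own accept) = 7
  ((pp)* ∪ r ∪ rq)? — new start has ε-edges to the inner start and to the new accept, so |closure| = 2 + 7 = 9
  rq — |closure| equals the left operand's closure size = 1 (its accept is not ε-reachable, so the closure stops there)
  (rq)+ — new start ε-reaches only the body's start; the new accept needs a symbol first: |closure| = 1 + 1 = 2
  ((pp)* ∪ r ∪ rq)?(rq)+ — |closure| = 9 + 2 = 11 (closure spills across the concat boundary because the left factor accepts ε)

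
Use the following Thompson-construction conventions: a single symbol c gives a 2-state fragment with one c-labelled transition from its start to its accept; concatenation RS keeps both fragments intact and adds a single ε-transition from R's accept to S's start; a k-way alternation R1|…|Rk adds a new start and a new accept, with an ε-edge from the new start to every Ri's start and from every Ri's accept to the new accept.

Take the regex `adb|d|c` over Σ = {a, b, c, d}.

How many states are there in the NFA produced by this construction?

Building bottom-up:
Each of the 5 symbol leaves contributes a 2-state fragment.
  adb = 6 states
  adb|d|c = 12 states

12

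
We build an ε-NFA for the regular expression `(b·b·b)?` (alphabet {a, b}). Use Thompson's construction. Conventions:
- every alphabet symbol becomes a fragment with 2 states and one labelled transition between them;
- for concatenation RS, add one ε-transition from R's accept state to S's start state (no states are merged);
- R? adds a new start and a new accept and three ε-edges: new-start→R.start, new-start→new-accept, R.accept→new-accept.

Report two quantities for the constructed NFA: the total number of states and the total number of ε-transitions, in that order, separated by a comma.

By structural recursion:
Each of the 3 symbol leaves contributes 2 states and 0 ε-transitions.
  b·b·b — 6 states, 2 ε-transitions
  (b·b·b)? — 8 states, 5 ε-transitions

8, 5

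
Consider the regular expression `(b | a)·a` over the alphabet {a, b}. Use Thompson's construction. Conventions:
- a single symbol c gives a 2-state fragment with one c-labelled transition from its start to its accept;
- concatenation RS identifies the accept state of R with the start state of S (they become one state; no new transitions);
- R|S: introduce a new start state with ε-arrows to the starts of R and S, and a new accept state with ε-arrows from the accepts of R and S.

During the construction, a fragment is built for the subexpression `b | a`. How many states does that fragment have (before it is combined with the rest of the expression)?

Fragment for `b | a`:
Each of the 2 symbol leaves contributes a 2-state fragment.
  b | a = 6 states

6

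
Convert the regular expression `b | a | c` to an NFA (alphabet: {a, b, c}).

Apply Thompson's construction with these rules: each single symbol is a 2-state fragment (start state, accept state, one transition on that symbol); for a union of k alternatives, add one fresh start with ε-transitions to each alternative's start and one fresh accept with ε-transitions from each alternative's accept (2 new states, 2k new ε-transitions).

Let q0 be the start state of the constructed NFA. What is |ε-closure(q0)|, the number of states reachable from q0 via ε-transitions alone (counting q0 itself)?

4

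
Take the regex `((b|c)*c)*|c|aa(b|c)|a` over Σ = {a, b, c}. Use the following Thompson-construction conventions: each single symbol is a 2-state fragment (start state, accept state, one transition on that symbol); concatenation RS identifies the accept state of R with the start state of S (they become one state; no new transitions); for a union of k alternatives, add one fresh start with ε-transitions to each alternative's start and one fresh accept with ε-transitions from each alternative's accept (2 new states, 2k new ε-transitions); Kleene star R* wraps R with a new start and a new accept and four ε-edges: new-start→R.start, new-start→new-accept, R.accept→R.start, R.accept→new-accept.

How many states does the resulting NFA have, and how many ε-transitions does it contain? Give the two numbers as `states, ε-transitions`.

25, 24

Per subexpression:
Each of the 9 symbol leaves contributes 2 states and 0 ε-transitions.
  b|c → 6 states, 4 ε-transitions
  (b|c)* → 8 states, 8 ε-transitions
  (b|c)*c → 9 states, 8 ε-transitions
  ((b|c)*c)* → 11 states, 12 ε-transitions
  b|c → 6 states, 4 ε-transitions
  aa(b|c) → 8 states, 4 ε-transitions
  ((b|c)*c)*|c|aa(b|c)|a → 25 states, 24 ε-transitions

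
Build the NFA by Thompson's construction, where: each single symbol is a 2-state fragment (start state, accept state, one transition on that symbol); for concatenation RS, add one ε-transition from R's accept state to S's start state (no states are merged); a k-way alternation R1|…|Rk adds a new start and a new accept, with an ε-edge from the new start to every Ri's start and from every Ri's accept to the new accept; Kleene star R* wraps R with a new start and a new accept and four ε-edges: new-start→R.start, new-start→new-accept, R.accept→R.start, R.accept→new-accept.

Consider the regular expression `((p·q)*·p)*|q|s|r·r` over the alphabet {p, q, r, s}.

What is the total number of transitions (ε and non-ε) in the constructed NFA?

26

By structural recursion:
Each of the 7 symbol leaves contributes 1 transition (1 symbol, 0 ε).
  p·q = 3 transitions (2 symbol, 1 ε)
  (p·q)* = 7 transitions (2 symbol, 5 ε)
  (p·q)*·p = 9 transitions (3 symbol, 6 ε)
  ((p·q)*·p)* = 13 transitions (3 symbol, 10 ε)
  r·r = 3 transitions (2 symbol, 1 ε)
  ((p·q)*·p)*|q|s|r·r = 26 transitions (7 symbol, 19 ε)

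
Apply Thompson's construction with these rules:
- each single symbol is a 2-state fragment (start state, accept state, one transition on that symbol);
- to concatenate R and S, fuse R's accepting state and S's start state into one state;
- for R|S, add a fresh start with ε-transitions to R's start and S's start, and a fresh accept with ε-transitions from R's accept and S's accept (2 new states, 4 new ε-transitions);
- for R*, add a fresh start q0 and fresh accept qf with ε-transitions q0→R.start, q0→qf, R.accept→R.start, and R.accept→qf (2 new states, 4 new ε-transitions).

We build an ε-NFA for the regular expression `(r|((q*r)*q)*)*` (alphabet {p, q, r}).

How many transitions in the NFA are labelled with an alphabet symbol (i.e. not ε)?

4

Building bottom-up:
Each of the 4 symbol leaves contributes exactly 1 symbol transition.
  q* = 1 symbol transition
  q*r = 2 symbol transitions
  (q*r)* = 2 symbol transitions
  (q*r)*q = 3 symbol transitions
  ((q*r)*q)* = 3 symbol transitions
  r|((q*r)*q)* = 4 symbol transitions
  (r|((q*r)*q)*)* = 4 symbol transitions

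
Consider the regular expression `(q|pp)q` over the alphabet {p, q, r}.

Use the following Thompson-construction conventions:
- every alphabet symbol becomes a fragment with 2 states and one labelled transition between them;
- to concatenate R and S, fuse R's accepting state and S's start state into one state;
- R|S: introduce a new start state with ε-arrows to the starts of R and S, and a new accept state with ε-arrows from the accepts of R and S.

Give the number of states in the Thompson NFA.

8

Recursing over subexpressions:
Each of the 4 symbol leaves contributes a 2-state fragment.
  pp : 3 states
  q|pp : 7 states
  (q|pp)q : 8 states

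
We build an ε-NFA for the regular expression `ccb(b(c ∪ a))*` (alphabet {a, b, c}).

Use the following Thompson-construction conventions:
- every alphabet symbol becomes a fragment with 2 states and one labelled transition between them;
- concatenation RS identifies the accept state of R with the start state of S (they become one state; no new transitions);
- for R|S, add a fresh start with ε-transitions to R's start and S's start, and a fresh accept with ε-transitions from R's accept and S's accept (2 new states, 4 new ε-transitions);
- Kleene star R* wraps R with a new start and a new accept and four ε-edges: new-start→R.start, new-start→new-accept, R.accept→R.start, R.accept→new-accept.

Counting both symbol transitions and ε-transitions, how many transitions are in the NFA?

Recursing over subexpressions:
Each of the 6 symbol leaves contributes 1 transition (1 symbol, 0 ε).
  c ∪ a = 6 transitions (2 symbol, 4 ε)
  b(c ∪ a) = 7 transitions (3 symbol, 4 ε)
  (b(c ∪ a))* = 11 transitions (3 symbol, 8 ε)
  ccb(b(c ∪ a))* = 14 transitions (6 symbol, 8 ε)

14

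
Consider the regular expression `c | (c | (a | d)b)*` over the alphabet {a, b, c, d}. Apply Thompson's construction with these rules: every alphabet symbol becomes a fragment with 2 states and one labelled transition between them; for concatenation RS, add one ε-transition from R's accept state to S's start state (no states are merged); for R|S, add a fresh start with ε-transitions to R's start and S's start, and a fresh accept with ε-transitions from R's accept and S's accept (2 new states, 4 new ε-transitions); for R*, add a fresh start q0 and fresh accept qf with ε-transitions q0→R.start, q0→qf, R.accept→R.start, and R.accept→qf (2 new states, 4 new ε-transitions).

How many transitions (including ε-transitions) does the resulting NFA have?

22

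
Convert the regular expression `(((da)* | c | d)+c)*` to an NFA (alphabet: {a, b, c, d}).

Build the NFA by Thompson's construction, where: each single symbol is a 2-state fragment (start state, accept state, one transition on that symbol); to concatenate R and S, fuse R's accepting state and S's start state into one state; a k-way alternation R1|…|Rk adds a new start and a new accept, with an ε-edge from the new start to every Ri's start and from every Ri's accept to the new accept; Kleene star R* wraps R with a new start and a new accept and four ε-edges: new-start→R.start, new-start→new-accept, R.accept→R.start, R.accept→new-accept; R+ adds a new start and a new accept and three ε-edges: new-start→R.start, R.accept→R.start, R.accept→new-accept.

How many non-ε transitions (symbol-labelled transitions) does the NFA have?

5

Building bottom-up:
Each of the 5 symbol leaves contributes exactly 1 symbol transition.
  da → 2 symbol transitions
  (da)* → 2 symbol transitions
  (da)* | c | d → 4 symbol transitions
  ((da)* | c | d)+ → 4 symbol transitions
  ((da)* | c | d)+c → 5 symbol transitions
  (((da)* | c | d)+c)* → 5 symbol transitions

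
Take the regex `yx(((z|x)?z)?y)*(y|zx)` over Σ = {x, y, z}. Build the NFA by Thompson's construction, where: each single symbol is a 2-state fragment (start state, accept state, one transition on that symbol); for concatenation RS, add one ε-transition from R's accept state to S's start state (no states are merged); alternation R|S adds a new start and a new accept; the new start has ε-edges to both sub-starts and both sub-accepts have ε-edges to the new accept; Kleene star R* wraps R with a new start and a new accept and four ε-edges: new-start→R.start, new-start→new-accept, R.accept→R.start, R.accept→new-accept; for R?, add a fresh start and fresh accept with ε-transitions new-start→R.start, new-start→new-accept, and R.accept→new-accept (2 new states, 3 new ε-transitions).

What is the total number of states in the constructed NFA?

28

Per subexpression:
Each of the 9 symbol leaves contributes a 2-state fragment.
  z|x → 6 states
  (z|x)? → 8 states
  (z|x)?z → 10 states
  ((z|x)?z)? → 12 states
  ((z|x)?z)?y → 14 states
  (((z|x)?z)?y)* → 16 states
  zx → 4 states
  y|zx → 8 states
  yx(((z|x)?z)?y)*(y|zx) → 28 states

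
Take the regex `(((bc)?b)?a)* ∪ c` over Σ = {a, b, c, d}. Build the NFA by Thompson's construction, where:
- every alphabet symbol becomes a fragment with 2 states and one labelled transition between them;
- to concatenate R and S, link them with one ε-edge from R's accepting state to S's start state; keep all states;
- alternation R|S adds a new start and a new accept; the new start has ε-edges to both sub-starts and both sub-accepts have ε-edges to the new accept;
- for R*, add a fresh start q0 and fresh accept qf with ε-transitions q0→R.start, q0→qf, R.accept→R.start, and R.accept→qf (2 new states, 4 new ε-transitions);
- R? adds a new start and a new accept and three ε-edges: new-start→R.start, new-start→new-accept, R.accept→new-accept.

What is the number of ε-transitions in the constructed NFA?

Building bottom-up:
Each of the 5 symbol leaves contributes 0 ε-transitions.
  bc = 1 ε-transition
  (bc)? = 4 ε-transitions
  (bc)?b = 5 ε-transitions
  ((bc)?b)? = 8 ε-transitions
  ((bc)?b)?a = 9 ε-transitions
  (((bc)?b)?a)* = 13 ε-transitions
  (((bc)?b)?a)* ∪ c = 17 ε-transitions

17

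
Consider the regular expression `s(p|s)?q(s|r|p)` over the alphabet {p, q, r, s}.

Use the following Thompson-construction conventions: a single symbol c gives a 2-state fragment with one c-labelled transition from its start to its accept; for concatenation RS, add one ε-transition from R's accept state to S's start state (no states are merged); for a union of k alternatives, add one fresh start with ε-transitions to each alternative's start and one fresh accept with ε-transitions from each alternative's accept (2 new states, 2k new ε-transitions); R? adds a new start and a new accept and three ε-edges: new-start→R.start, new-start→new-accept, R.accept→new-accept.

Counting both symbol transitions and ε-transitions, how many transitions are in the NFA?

Per subexpression:
Each of the 7 symbol leaves contributes 1 transition (1 symbol, 0 ε).
  p|s → 6 transitions (2 symbol, 4 ε)
  (p|s)? → 9 transitions (2 symbol, 7 ε)
  s|r|p → 9 transitions (3 symbol, 6 ε)
  s(p|s)?q(s|r|p) → 23 transitions (7 symbol, 16 ε)

23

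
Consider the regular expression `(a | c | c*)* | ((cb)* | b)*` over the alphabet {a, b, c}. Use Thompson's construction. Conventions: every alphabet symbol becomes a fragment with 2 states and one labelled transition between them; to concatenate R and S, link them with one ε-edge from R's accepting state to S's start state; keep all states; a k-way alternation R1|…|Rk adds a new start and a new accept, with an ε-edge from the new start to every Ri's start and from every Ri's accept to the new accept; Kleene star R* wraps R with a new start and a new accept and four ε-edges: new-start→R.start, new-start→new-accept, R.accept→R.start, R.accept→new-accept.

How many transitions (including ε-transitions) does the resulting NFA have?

37

Bottom-up over the parse tree:
Each of the 6 symbol leaves contributes 1 transition (1 symbol, 0 ε).
  c* : 5 transitions (1 symbol, 4 ε)
  a | c | c* : 13 transitions (3 symbol, 10 ε)
  (a | c | c*)* : 17 transitions (3 symbol, 14 ε)
  cb : 3 transitions (2 symbol, 1 ε)
  (cb)* : 7 transitions (2 symbol, 5 ε)
  (cb)* | b : 12 transitions (3 symbol, 9 ε)
  ((cb)* | b)* : 16 transitions (3 symbol, 13 ε)
  (a | c | c*)* | ((cb)* | b)* : 37 transitions (6 symbol, 31 ε)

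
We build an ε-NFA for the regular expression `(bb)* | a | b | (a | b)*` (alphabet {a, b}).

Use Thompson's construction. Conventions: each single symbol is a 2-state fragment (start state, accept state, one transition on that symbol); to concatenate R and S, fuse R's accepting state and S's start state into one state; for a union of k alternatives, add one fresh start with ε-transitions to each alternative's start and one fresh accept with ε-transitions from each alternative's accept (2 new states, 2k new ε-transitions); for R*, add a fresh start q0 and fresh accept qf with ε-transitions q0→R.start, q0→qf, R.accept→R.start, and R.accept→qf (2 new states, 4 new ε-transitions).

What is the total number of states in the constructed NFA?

Recursing over subexpressions:
Each of the 6 symbol leaves contributes a 2-state fragment.
  bb : 3 states
  (bb)* : 5 states
  a | b : 6 states
  (a | b)* : 8 states
  (bb)* | a | b | (a | b)* : 19 states

19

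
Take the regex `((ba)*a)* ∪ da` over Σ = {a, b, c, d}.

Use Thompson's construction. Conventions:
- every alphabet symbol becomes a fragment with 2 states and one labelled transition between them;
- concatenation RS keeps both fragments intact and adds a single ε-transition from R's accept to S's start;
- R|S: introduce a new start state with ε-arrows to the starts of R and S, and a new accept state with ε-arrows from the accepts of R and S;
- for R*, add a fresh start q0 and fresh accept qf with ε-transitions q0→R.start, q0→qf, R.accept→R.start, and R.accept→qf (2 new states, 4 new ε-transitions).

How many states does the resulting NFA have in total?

16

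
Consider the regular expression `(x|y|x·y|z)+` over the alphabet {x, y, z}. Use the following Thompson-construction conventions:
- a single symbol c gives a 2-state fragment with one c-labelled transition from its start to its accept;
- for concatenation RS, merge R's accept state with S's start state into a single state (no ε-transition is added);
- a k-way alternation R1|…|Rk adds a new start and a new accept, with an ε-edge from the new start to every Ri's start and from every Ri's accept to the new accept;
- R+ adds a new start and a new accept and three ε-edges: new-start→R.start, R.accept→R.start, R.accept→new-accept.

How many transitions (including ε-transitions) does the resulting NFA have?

16

By structural recursion:
Each of the 5 symbol leaves contributes 1 transition (1 symbol, 0 ε).
  x·y — 2 transitions (2 symbol, 0 ε)
  x|y|x·y|z — 13 transitions (5 symbol, 8 ε)
  (x|y|x·y|z)+ — 16 transitions (5 symbol, 11 ε)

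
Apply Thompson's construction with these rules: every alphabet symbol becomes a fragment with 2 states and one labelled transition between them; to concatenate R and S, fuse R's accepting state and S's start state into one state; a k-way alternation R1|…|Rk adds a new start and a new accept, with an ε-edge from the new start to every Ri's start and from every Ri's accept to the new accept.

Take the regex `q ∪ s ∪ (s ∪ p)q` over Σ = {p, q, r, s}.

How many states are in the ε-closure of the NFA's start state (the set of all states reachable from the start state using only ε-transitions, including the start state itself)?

6

Compute the ε-closure size of each fragment's start state recursively; a symbol fragment's start has no outgoing ε-edge, so its closure is just itself (size 1).
  s ∪ p : new start ε-reaches every alternative's start; none of them accept ε, so the new accept is not reached: |closure| = 1 + 1 + 1 = 3
  (s ∪ p)q : same as the first factor's closure: |closure| = 3
  q ∪ s ∪ (s ∪ p)q : new start ε-reaches every alternative's start; none of them accept ε, so the new accept is not reached: |closure| = 1 + 1 + 1 + 3 = 6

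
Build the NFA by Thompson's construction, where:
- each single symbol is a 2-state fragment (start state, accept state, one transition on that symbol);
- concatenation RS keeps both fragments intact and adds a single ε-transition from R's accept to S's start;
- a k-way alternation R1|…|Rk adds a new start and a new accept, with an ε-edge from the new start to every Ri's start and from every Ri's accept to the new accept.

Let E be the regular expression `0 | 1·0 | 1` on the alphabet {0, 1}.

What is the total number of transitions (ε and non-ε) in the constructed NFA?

By structural recursion:
Each of the 4 symbol leaves contributes 1 transition (1 symbol, 0 ε).
  1·0 → 3 transitions (2 symbol, 1 ε)
  0 | 1·0 | 1 → 11 transitions (4 symbol, 7 ε)

11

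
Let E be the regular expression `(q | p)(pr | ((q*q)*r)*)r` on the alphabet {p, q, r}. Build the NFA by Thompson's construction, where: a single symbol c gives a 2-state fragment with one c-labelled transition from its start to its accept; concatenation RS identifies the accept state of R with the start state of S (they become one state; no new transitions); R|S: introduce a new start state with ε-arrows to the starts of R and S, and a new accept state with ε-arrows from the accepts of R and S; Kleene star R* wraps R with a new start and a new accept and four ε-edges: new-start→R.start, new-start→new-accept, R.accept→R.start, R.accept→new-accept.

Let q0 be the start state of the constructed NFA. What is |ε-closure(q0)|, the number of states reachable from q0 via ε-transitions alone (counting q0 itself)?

3

Compute the ε-closure size of each fragment's start state recursively; a symbol fragment's start has no outgoing ε-edge, so its closure is just itself (size 1).
  q | p : new start ε-reaches every alternative's start; none of them accept ε, so the new accept is not reached: |ε-closure| = 1 + 1 + 1 = 3
  pr : same as the first factor's closure: |ε-closure| = 1
  q* : the star's fresh start ε-reaches both the body's start and the fresh accept: |ε-closure| = 2 + 1 = 3
  q*q : |ε-closure| = 3 + (1−1) = 3 (closure spills across the concat boundary because the left factor accepts ε)
  (q*q)* : |ε-closure| = 1 (new start) + 3 (body) + 1 (new accept) = 5
  (q*q)*r : |ε-closure| = 5 + (1−1) = 5 (closure spills across the concat boundary because the left factor accepts ε)
  ((q*q)*r)* : the star's fresh start ε-reaches both the body's start and the fresh accept: |ε-closure| = 2 + 5 = 7
  pr | ((q*q)*r)* : |ε-closure| = 1 (new start) + (1 + 7) + 1 (new accept, since some branch ε-reaches its own accept) = 10
  (q | p)(pr | ((q*q)*r)*)r : same as the first factor's closure: |ε-closure| = 3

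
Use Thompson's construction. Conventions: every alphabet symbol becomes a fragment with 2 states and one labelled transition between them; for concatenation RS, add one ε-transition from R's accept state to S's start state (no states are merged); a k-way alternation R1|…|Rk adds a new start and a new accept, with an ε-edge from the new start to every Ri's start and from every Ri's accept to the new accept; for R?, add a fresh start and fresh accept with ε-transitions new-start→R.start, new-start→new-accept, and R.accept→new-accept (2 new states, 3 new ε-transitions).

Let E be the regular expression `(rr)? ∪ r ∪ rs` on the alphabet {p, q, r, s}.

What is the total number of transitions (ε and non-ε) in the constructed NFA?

Recursing over subexpressions:
Each of the 5 symbol leaves contributes 1 transition (1 symbol, 0 ε).
  rr = 3 transitions (2 symbol, 1 ε)
  (rr)? = 6 transitions (2 symbol, 4 ε)
  rs = 3 transitions (2 symbol, 1 ε)
  (rr)? ∪ r ∪ rs = 16 transitions (5 symbol, 11 ε)

16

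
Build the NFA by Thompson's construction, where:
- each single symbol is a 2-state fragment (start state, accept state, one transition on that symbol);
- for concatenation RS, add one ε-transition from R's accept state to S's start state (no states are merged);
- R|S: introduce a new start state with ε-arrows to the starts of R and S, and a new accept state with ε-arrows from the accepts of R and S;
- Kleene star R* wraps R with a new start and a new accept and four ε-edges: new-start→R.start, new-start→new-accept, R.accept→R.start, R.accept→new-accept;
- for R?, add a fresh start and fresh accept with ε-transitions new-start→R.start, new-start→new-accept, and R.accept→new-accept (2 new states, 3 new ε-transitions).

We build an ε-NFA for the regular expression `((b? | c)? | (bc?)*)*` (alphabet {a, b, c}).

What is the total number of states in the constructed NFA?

Per subexpression:
Each of the 4 symbol leaves contributes a 2-state fragment.
  b? — 4 states
  b? | c — 8 states
  (b? | c)? — 10 states
  c? — 4 states
  bc? — 6 states
  (bc?)* — 8 states
  (b? | c)? | (bc?)* — 20 states
  ((b? | c)? | (bc?)*)* — 22 states

22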